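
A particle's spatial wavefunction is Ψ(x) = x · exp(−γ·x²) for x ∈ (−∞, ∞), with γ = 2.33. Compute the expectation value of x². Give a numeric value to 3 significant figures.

⟨x²⟩ = ∫ x²·|Ψ|² dx / ∫|Ψ|² dx (integrals over the domain).
Expand each integrand as polynomial × e^(−2γx²) and use ∫x^(2j)·e^(−2γx²) dx = (2j−1)!!/(4γ)^j · √(π/(2γ)), odd powers → 0; here √(π/(2γ)) = 0.82107.
State is unnormalized: ∫|Ψ|² dx = 0.088098, and ∫Ψ*·x²·Ψ dx = 0.028358, so ⟨x²⟩ = 0.028358 / 0.088098.
⟨x²⟩ = 0.32189.

0.322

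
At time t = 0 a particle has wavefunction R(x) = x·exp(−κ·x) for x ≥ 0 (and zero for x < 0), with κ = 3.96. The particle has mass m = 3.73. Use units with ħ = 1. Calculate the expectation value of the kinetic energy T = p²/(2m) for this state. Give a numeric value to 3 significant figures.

T = −(ħ²/2m) d²/dx², so ⟨T⟩ = −(ħ²/2m) ∫ R*·R'' dx / ∫|R|² dx; with m = 3.73.
Differentiate x·exp(−κ·x) with the product rule; every integrand then reduces to terms xʲ·e^(−2κx) on [0, ∞), with ∫₀^∞ xʲ·e^(−2κx) dx = j!/(2κ)^(j+1).
State is unnormalized: ∫|R|² dx = 0.0040258, and ∫R*·(−ħ²/2m · R'') dx = 0.0084626, so ⟨T⟩ = 0.0084626 / 0.0040258.
⟨T⟩ = 2.1021.

2.10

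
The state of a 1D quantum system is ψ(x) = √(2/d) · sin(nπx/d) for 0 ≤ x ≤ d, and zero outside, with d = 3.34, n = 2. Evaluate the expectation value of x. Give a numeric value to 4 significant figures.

⟨x⟩ = ∫ x·|ψ|² dx (integrals over the domain).
With sin²θ = (1 − cos2θ)/2 on 0 ≤ x ≤ d: ∫sin²(nπx/d) dx = d/2, ∫x·sin²(nπx/d) dx = d²/4, ∫x²·sin²(nπx/d) dx = d³·(1/6 − 1/(4n²π²)); higher powers xᵏ the same way, integrating xᵏ·cos(2nπx/d) by parts.
⟨x⟩ = 1.6700.

1.670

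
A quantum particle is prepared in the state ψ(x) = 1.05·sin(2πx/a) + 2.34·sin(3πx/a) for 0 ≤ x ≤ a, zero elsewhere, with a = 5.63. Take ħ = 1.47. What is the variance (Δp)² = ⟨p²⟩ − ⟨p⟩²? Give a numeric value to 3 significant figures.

5.49

Compute ⟨p⟩ and ⟨p²⟩ separately; (Δp)² = ⟨p²⟩ − ⟨p⟩².
d²/dx² sin(jπx/a) = −(jπ/a)²·sin(jπx/a); on 0 ≤ x ≤ a, ∫sin²(jπx/a) dx = a/2 and ∫sin(jπx/a)·sin(lπx/a) dx = 0 for j ≠ l, so only diagonal terms survive in ∫|ψ|² and ∫ψ·ψ″; ∫ψ·ψ′ dx = [ψ²/2] between the walls = 0.
Normalization: ∫|ψ|² dx = 18.517.
⟨p⟩ = 0.0000 and ⟨p²⟩ = 5.4918.
(Δp)² = 5.4918 − (0.0000)² = 5.4918.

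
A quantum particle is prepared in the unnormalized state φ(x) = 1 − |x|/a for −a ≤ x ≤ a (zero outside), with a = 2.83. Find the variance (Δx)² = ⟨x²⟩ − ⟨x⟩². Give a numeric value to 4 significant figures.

0.8009

Compute ⟨x⟩ and ⟨x²⟩ separately, then (Δx)² = ⟨x²⟩ − ⟨x⟩².
φ is even, so ∫ over [−a, a] = 2∫₀ᵃ with φ = 1 − x/a there: ∫₀ᵃ (1 − x/a)² dx = a/3, ∫₀ᵃ x²(1 − x/a)² dx = a³/30, ∫₀ᵃ x⁴(1 − x/a)² dx = a⁵/105.
Normalization: ∫|φ|² dx = 1.8867.
⟨x⟩ = 0.0000 and ⟨x²⟩ = 0.80089.
(Δx)² = 0.80089 − (0.0000)² = 0.80089.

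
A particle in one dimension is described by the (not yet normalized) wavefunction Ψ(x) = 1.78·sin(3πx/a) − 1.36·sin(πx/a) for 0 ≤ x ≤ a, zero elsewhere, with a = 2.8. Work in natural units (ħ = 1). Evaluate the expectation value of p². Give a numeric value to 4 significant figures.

7.618

p² Ψ = −ħ² d²Ψ/dx²; ⟨p²⟩ = −ħ² ∫ Ψ*·Ψ'' dx / ∫|Ψ|² dx.
d²/dx² sin(jπx/a) = −(jπ/a)²·sin(jπx/a); on 0 ≤ x ≤ a, ∫sin²(jπx/a) dx = a/2 and ∫sin(jπx/a)·sin(lπx/a) dx = 0 for j ≠ l, so only diagonal terms survive in ∫|Ψ|² and ∫Ψ·Ψ″; ∫Ψ·Ψ′ dx = [Ψ²/2] between the walls = 0.
State is unnormalized: ∫|Ψ|² dx = 7.0252, and ∫Ψ*·(−ħ² Ψ'') dx = 53.517, so ⟨p²⟩ = 53.517 / 7.0252.
⟨p²⟩ = 7.6178.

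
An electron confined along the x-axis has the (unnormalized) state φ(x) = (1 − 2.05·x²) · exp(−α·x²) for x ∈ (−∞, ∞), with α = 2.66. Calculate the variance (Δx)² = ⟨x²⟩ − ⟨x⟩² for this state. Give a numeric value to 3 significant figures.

0.0519

Compute ⟨x⟩ and ⟨x²⟩ separately, then (Δx)² = ⟨x²⟩ − ⟨x⟩².
Expand each integrand as polynomial × e^(−2αx²) and use ∫x^(2j)·e^(−2αx²) dx = (2j−1)!!/(4α)^j · √(π/(2α)), odd powers → 0; here √(π/(2α)) = 0.76846.
Normalization: ∫|φ|² dx = 0.55792.
⟨x⟩ = 0.0000 and ⟨x²⟩ = 0.051885.
(Δx)² = 0.051885 − (0.0000)² = 0.051885.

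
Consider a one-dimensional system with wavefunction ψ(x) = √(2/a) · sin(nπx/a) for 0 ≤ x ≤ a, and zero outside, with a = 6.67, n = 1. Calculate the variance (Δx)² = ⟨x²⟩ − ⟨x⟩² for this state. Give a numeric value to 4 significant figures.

Compute ⟨x⟩ and ⟨x²⟩ separately, then (Δx)² = ⟨x²⟩ − ⟨x⟩².
With sin²θ = (1 − cos2θ)/2 on 0 ≤ x ≤ a: ∫sin²(nπx/a) dx = a/2, ∫x·sin²(nπx/a) dx = a²/4, ∫x²·sin²(nπx/a) dx = a³·(1/6 − 1/(4n²π²)); higher powers xᵏ the same way, integrating xᵏ·cos(2nπx/a) by parts.
⟨x⟩ = 3.3350 and ⟨x²⟩ = 12.576.
(Δx)² = 12.576 − (3.3350)² = 1.4536.

1.454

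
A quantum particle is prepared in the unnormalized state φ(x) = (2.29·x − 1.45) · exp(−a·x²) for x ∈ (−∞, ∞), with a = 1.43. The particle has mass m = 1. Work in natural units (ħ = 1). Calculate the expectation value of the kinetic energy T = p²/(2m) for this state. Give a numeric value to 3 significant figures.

T = −(ħ²/2m) d²/dx², so ⟨T⟩ = −(ħ²/2m) ∫ φ*·φ'' dx / ∫|φ|² dx; with m = 1.
Expand each integrand as polynomial × e^(−2ax²) and use ∫x^(2j)·e^(−2ax²) dx = (2j−1)!!/(4a)^j · √(π/(2a)), odd powers → 0; here √(π/(2a)) = 1.0481. Differentiate with the product rule, d/dx e^(−ax²) = −2ax·e^(−ax²).
State is unnormalized: ∫|φ|² dx = 3.1645, and ∫φ*·(−ħ²/2m · φ'') dx = 3.6366, so ⟨T⟩ = 3.6366 / 3.1645.
⟨T⟩ = 1.1492.

1.15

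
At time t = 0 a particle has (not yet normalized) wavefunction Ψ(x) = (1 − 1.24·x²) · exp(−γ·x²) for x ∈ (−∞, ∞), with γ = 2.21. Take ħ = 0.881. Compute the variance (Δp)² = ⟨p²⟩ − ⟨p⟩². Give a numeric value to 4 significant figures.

3.125

Compute ⟨p⟩ and ⟨p²⟩ separately; (Δp)² = ⟨p²⟩ − ⟨p⟩².
Expand each integrand as polynomial × e^(−2γx²) and use ∫x^(2j)·e^(−2γx²) dx = (2j−1)!!/(4γ)^j · √(π/(2γ)), odd powers → 0; here √(π/(2γ)) = 0.84307. Differentiate with the product rule, d/dx e^(−γx²) = −2γx·e^(−γx²).
Normalization: ∫|Ψ|² dx = 0.65632.
⟨p⟩ = 0.0000 and ⟨p²⟩ = 3.1250.
(Δp)² = 3.1250 − (0.0000)² = 3.1250.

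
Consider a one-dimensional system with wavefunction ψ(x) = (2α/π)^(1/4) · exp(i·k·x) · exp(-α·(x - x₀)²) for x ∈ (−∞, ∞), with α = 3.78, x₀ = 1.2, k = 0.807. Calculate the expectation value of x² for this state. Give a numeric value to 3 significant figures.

1.51

⟨x²⟩ = ∫ x²·|ψ|² dx (integrals over the domain).
Gaussian moments (u = x − x₀): ∫u^(2j)·e^(−2αu²) du = (2j−1)!!/(4α)^j · √(π/(2α)), odd powers integrate to 0; here √(π/(2α)) = 0.64464.
⟨x²⟩ = 1.5061.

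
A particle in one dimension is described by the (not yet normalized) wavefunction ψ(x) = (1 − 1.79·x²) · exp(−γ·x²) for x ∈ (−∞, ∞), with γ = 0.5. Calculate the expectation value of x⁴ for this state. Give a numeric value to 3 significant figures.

⟨x⁴⟩ = ∫ x⁴·|ψ|² dx / ∫|ψ|² dx (integrals over the domain).
Expand each integrand as polynomial × e^(−2γx²) and use ∫x^(2j)·e^(−2γx²) dx = (2j−1)!!/(4γ)^j · √(π/(2γ)), odd powers → 0; here √(π/(2γ)) = 1.7725.
State is unnormalized: ∫|ψ|² dx = 2.8591, and ∫ψ*·x⁴·ψ dx = 26.701, so ⟨x⁴⟩ = 26.701 / 2.8591.
⟨x⁴⟩ = 9.3389.

9.34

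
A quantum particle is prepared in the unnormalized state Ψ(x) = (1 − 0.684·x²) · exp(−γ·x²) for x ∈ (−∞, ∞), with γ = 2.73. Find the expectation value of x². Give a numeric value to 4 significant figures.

0.07056

⟨x²⟩ = ∫ x²·|Ψ|² dx / ∫|Ψ|² dx (integrals over the domain).
Expand each integrand as polynomial × e^(−2γx²) and use ∫x^(2j)·e^(−2γx²) dx = (2j−1)!!/(4γ)^j · √(π/(2γ)), odd powers → 0; here √(π/(2γ)) = 0.75854.
State is unnormalized: ∫|Ψ|² dx = 0.67244, and ∫Ψ*·x²·Ψ dx = 0.047445, so ⟨x²⟩ = 0.047445 / 0.67244.
⟨x²⟩ = 0.070557.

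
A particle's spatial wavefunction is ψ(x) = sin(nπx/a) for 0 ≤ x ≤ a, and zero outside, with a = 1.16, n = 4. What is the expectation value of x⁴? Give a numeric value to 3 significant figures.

0.351

⟨x⁴⟩ = ∫ x⁴·|ψ|² dx / ∫|ψ|² dx (integrals over the domain).
With sin²θ = (1 − cos2θ)/2 on 0 ≤ x ≤ a: ∫sin²(nπx/a) dx = a/2, ∫x·sin²(nπx/a) dx = a²/4, ∫x²·sin²(nπx/a) dx = a³·(1/6 − 1/(4n²π²)); higher powers xᵏ the same way, integrating xᵏ·cos(2nπx/a) by parts.
State is unnormalized: ∫|ψ|² dx = 0.58000, and ∫ψ*·x⁴·ψ dx = 0.20345, so ⟨x⁴⟩ = 0.20345 / 0.58000.
⟨x⁴⟩ = 0.35077.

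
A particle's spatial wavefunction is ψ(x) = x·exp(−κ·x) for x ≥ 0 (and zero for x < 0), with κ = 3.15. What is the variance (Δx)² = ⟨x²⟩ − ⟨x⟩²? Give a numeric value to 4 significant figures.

Compute ⟨x⟩ and ⟨x²⟩ separately, then (Δx)² = ⟨x²⟩ − ⟨x⟩².
Every integrand reduces to terms xʲ·e^(−2κx) on [0, ∞); use ∫₀^∞ xʲ·e^(−2κx) dx = j!/(2κ)^(j+1).
Normalization: ∫|ψ|² dx = 0.0079985.
⟨x⟩ = 0.47619 and ⟨x²⟩ = 0.30234.
(Δx)² = 0.30234 − (0.47619)² = 0.075586.

0.07559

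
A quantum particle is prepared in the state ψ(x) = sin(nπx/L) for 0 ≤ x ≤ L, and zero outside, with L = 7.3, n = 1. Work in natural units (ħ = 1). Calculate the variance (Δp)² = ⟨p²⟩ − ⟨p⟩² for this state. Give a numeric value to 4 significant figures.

Compute ⟨p⟩ and ⟨p²⟩ separately; (Δp)² = ⟨p²⟩ − ⟨p⟩².
d/dx sin(nπx/L) = (nπ/L)·cos(nπx/L) and d²/dx² sin(nπx/L) = −(nπ/L)²·sin(nπx/L); on 0 ≤ x ≤ L, ∫sin²(nπx/L) dx = L/2 and ∫sin(nπx/L)·cos(nπx/L) dx = 0.
Normalization: ∫|ψ|² dx = 3.6500.
⟨p⟩ = 0.0000 and ⟨p²⟩ = 0.18521.
(Δp)² = 0.18521 − (0.0000)² = 0.18521.

0.1852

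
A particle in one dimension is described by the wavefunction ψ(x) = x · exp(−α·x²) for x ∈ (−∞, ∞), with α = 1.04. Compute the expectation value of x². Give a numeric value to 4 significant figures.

⟨x²⟩ = ∫ x²·|ψ|² dx / ∫|ψ|² dx (integrals over the domain).
Expand each integrand as polynomial × e^(−2αx²) and use ∫x^(2j)·e^(−2αx²) dx = (2j−1)!!/(4α)^j · √(π/(2α)), odd powers → 0; here √(π/(2α)) = 1.2290.
State is unnormalized: ∫|ψ|² dx = 0.29543, and ∫ψ*·x²·ψ dx = 0.21305, so ⟨x²⟩ = 0.21305 / 0.29543.
⟨x²⟩ = 0.72115.

0.7212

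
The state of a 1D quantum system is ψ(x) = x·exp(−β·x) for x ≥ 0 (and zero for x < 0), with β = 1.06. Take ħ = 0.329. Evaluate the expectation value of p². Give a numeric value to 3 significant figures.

0.122

p² ψ = −ħ² d²ψ/dx²; ⟨p²⟩ = −ħ² ∫ ψ*·ψ'' dx / ∫|ψ|² dx.
Differentiate x·exp(−β·x) with the product rule; every integrand then reduces to terms xʲ·e^(−2βx) on [0, ∞), with ∫₀^∞ xʲ·e^(−2βx) dx = j!/(2β)^(j+1).
State is unnormalized: ∫|ψ|² dx = 0.20990, and ∫ψ*·(−ħ² ψ'') dx = 0.025529, so ⟨p²⟩ = 0.025529 / 0.20990.
⟨p²⟩ = 0.12162.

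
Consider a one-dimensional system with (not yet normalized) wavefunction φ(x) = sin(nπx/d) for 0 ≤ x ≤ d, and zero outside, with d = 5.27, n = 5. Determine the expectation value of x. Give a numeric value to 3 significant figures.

2.64

⟨x⟩ = ∫ x·|φ|² dx / ∫|φ|² dx (integrals over the domain).
With sin²θ = (1 − cos2θ)/2 on 0 ≤ x ≤ d: ∫sin²(nπx/d) dx = d/2, ∫x·sin²(nπx/d) dx = d²/4, ∫x²·sin²(nπx/d) dx = d³·(1/6 − 1/(4n²π²)); higher powers xᵏ the same way, integrating xᵏ·cos(2nπx/d) by parts.
State is unnormalized: ∫|φ|² dx = 2.6350, and ∫φ*·x·φ dx = 6.9432, so ⟨x⟩ = 6.9432 / 2.6350.
⟨x⟩ = 2.6350.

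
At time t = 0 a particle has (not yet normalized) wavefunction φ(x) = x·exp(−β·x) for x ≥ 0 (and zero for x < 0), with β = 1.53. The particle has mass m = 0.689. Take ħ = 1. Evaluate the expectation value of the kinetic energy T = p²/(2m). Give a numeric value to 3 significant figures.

T = −(ħ²/2m) d²/dx², so ⟨T⟩ = −(ħ²/2m) ∫ φ*·φ'' dx / ∫|φ|² dx; with m = 0.689.
Differentiate x·exp(−β·x) with the product rule; every integrand then reduces to terms xʲ·e^(−2βx) on [0, ∞), with ∫₀^∞ xʲ·e^(−2βx) dx = j!/(2β)^(j+1).
State is unnormalized: ∫|φ|² dx = 0.069802, and ∫φ*·(−ħ²/2m · φ'') dx = 0.11858, so ⟨T⟩ = 0.11858 / 0.069802.
⟨T⟩ = 1.6988.

1.70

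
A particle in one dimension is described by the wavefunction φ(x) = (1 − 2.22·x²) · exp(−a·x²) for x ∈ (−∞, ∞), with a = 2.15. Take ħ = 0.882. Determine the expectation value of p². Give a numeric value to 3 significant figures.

4.85

p² φ = −ħ² d²φ/dx²; ⟨p²⟩ = −ħ² ∫ φ*·φ'' dx / ∫|φ|² dx.
Expand each integrand as polynomial × e^(−2ax²) and use ∫x^(2j)·e^(−2ax²) dx = (2j−1)!!/(4a)^j · √(π/(2a)), odd powers → 0; here √(π/(2a)) = 0.85475. Differentiate with the product rule, d/dx e^(−ax²) = −2ax·e^(−ax²).
State is unnormalized: ∫|φ|² dx = 0.58433, and ∫φ*·(−ħ² φ'') dx = 2.8345, so ⟨p²⟩ = 2.8345 / 0.58433.
⟨p²⟩ = 4.8509.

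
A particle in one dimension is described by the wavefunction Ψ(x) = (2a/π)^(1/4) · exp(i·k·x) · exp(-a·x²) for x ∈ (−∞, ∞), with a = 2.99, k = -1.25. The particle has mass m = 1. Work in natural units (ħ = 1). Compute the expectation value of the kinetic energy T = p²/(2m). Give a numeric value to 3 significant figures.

2.28

T = −(ħ²/2m) d²/dx², so ⟨T⟩ = −(ħ²/2m) ∫ Ψ*·Ψ'' dx; with m = 1.
Gaussian moments: ∫x^(2j)·e^(−2ax²) dx = (2j−1)!!/(4a)^j · √(π/(2a)), odd powers integrate to 0; here √(π/(2a)) = 0.72481. Derivatives: Ψ′ = (ik − 2ax)·Ψ, Ψ″ = ((ik − 2ax)² − 2a)·Ψ; the odd-in-x pieces drop out.
⟨T⟩ = 2.2763.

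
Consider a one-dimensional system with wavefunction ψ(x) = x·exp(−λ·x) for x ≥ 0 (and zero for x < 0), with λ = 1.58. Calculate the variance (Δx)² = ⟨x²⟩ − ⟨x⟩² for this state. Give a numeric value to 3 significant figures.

0.300

Compute ⟨x⟩ and ⟨x²⟩ separately, then (Δx)² = ⟨x²⟩ − ⟨x⟩².
Every integrand reduces to terms xʲ·e^(−2λx) on [0, ∞); use ∫₀^∞ xʲ·e^(−2λx) dx = j!/(2λ)^(j+1).
Normalization: ∫|ψ|² dx = 0.063382.
⟨x⟩ = 0.94937 and ⟨x²⟩ = 1.2017.
(Δx)² = 1.2017 − (0.94937)² = 0.30043.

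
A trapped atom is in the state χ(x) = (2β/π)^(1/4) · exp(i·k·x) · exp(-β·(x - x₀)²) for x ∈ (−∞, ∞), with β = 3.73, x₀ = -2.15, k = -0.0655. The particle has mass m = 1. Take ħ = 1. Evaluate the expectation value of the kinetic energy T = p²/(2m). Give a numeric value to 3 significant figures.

1.87

T = −(ħ²/2m) d²/dx², so ⟨T⟩ = −(ħ²/2m) ∫ χ*·χ'' dx; with m = 1.
Gaussian moments (u = x − x₀): ∫u^(2j)·e^(−2βu²) du = (2j−1)!!/(4β)^j · √(π/(2β)), odd powers integrate to 0; here √(π/(2β)) = 0.64894. Derivatives: χ′ = (ik − 2βu)·χ, χ″ = ((ik − 2βu)² − 2β)·χ; the odd-in-u pieces drop out.
⟨T⟩ = 1.8671.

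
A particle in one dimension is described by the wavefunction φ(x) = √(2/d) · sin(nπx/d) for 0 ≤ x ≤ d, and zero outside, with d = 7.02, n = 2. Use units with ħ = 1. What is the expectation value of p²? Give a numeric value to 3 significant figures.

0.801

p² φ = −ħ² d²φ/dx²; ⟨p²⟩ = −ħ² ∫ φ*·φ'' dx.
d/dx sin(nπx/d) = (nπ/d)·cos(nπx/d) and d²/dx² sin(nπx/d) = −(nπ/d)²·sin(nπx/d); on 0 ≤ x ≤ d, ∫sin²(nπx/d) dx = d/2 and ∫sin(nπx/d)·cos(nπx/d) dx = 0.
⟨p²⟩ = 0.80110.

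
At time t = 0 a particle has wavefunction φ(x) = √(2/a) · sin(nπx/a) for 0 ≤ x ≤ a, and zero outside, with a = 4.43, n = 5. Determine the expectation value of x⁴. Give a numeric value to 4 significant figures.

75.48

⟨x⁴⟩ = ∫ x⁴·|φ|² dx (integrals over the domain).
With sin²θ = (1 − cos2θ)/2 on 0 ≤ x ≤ a: ∫sin²(nπx/a) dx = a/2, ∫x·sin²(nπx/a) dx = a²/4, ∫x²·sin²(nπx/a) dx = a³·(1/6 − 1/(4n²π²)); higher powers xᵏ the same way, integrating xᵏ·cos(2nπx/a) by parts.
⟨x⁴⟩ = 75.476.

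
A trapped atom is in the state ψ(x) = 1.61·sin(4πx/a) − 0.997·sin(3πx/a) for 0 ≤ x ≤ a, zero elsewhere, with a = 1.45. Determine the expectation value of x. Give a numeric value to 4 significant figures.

0.9827

⟨x⟩ = ∫ x·|ψ|² dx / ∫|ψ|² dx (integrals over the domain).
On 0 ≤ x ≤ a (j ≠ l): ∫sin²(jπx/a) dx = a/2, ∫sin(jπx/a)·sin(lπx/a) dx = 0; diagonal moments ∫x·sin²(jπx/a) dx = a²/4, ∫x²·sin²(jπx/a) dx = a³·(1/6 − 1/(4j²π²)); cross terms ∫x·sin(jπx/a)·sin(lπx/a) dx = 0 for j + l even and −4jla²/(π²(j² − l²)²) for j + l odd, ∫x²·sin(jπx/a)·sin(lπx/a) dx = (−1)^(j+l)·4jla³/(π²(j² − l²)²); higher powers the same way via product-to-sum and parts.
State is unnormalized: ∫|ψ|² dx = 2.5999, and ∫ψ*·x·ψ dx = 2.5549, so ⟨x⟩ = 2.5549 / 2.5999.
⟨x⟩ = 0.98267.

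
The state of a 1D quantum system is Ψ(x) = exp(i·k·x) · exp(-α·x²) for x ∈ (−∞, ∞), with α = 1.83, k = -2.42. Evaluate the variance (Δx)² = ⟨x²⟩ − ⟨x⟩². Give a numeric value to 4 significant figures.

0.1366

Compute ⟨x⟩ and ⟨x²⟩ separately, then (Δx)² = ⟨x²⟩ − ⟨x⟩².
Gaussian moments: ∫x^(2j)·e^(−2αx²) dx = (2j−1)!!/(4α)^j · √(π/(2α)), odd powers integrate to 0; here √(π/(2α)) = 0.92648.
Normalization: ∫|Ψ|² dx = 0.92648.
⟨x⟩ = 0.0000 and ⟨x²⟩ = 0.13661.
(Δx)² = 0.13661 − (0.0000)² = 0.13661.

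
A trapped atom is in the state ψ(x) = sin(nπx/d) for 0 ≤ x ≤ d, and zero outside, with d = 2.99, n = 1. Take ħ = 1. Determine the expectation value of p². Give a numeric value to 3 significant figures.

1.10

p² ψ = −ħ² d²ψ/dx²; ⟨p²⟩ = −ħ² ∫ ψ*·ψ'' dx / ∫|ψ|² dx.
d/dx sin(nπx/d) = (nπ/d)·cos(nπx/d) and d²/dx² sin(nπx/d) = −(nπ/d)²·sin(nπx/d); on 0 ≤ x ≤ d, ∫sin²(nπx/d) dx = d/2 and ∫sin(nπx/d)·cos(nπx/d) dx = 0.
State is unnormalized: ∫|ψ|² dx = 1.4950, and ∫ψ*·(−ħ² ψ'') dx = 1.6504, so ⟨p²⟩ = 1.6504 / 1.4950.
⟨p²⟩ = 1.1040.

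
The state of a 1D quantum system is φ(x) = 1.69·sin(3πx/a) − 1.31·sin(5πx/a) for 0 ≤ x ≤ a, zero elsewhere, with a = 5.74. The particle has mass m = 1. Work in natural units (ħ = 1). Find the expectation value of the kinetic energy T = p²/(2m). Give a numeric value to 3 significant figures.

2.25

T = −(ħ²/2m) d²/dx², so ⟨T⟩ = −(ħ²/2m) ∫ φ*·φ'' dx / ∫|φ|² dx; with m = 1.
d²/dx² sin(jπx/a) = −(jπ/a)²·sin(jπx/a); on 0 ≤ x ≤ a, ∫sin²(jπx/a) dx = a/2 and ∫sin(jπx/a)·sin(lπx/a) dx = 0 for j ≠ l, so only diagonal terms survive in ∫|φ|² and ∫φ·φ″; ∫φ·φ′ dx = [φ²/2] between the walls = 0.
State is unnormalized: ∫|φ|² dx = 13.122, and ∫φ*·(−ħ²/2m · φ'') dx = 29.492, so ⟨T⟩ = 29.492 / 13.122.
⟨T⟩ = 2.2475.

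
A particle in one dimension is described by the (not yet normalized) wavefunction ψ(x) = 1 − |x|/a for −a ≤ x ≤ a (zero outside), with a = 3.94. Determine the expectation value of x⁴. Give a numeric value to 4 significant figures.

6.885

⟨x⁴⟩ = ∫ x⁴·|ψ|² dx / ∫|ψ|² dx (integrals over the domain).
ψ is even, so ∫ over [−a, a] = 2∫₀ᵃ with ψ = 1 − x/a there: ∫₀ᵃ (1 − x/a)² dx = a/3, ∫₀ᵃ x²(1 − x/a)² dx = a³/30, ∫₀ᵃ x⁴(1 − x/a)² dx = a⁵/105.
State is unnormalized: ∫|ψ|² dx = 2.6267, and ∫ψ*·x⁴·ψ dx = 18.085, so ⟨x⁴⟩ = 18.085 / 2.6267.
⟨x⁴⟩ = 6.8852.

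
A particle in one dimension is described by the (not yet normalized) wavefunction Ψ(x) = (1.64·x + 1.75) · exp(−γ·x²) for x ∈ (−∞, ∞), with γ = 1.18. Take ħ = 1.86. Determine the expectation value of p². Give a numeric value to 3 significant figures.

p² Ψ = −ħ² d²Ψ/dx²; ⟨p²⟩ = −ħ² ∫ Ψ*·Ψ'' dx / ∫|Ψ|² dx.
Expand each integrand as polynomial × e^(−2γx²) and use ∫x^(2j)·e^(−2γx²) dx = (2j−1)!!/(4γ)^j · √(π/(2γ)), odd powers → 0; here √(π/(2γ)) = 1.1538. Differentiate with the product rule, d/dx e^(−γx²) = −2γx·e^(−γx²).
State is unnormalized: ∫|Ψ|² dx = 4.1909, and ∫Ψ*·(−ħ² Ψ'') dx = 22.476, so ⟨p²⟩ = 22.476 / 4.1909.
⟨p²⟩ = 5.3632.

5.36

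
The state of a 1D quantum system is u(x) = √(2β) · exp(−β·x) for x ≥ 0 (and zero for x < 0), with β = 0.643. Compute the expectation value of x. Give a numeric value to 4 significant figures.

⟨x⟩ = ∫ x·|u|² dx (integrals over the domain).
Every integrand reduces to terms xʲ·e^(−2βx) on [0, ∞); use ∫₀^∞ xʲ·e^(−2βx) dx = j!/(2β)^(j+1).
⟨x⟩ = 0.77760.

0.7776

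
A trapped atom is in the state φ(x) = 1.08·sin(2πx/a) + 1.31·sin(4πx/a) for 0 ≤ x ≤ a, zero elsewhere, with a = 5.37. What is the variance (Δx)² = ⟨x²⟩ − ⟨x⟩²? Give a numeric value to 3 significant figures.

Compute ⟨x⟩ and ⟨x²⟩ separately, then (Δx)² = ⟨x²⟩ − ⟨x⟩².
On 0 ≤ x ≤ a (j ≠ l): ∫sin²(jπx/a) dx = a/2, ∫sin(jπx/a)·sin(lπx/a) dx = 0; diagonal moments ∫x·sin²(jπx/a) dx = a²/4, ∫x²·sin²(jπx/a) dx = a³·(1/6 − 1/(4j²π²)); cross terms ∫x·sin(jπx/a)·sin(lπx/a) dx = 0 for j + l even and −4jla²/(π²(j² − l²)²) for j + l odd, ∫x²·sin(jπx/a)·sin(lπx/a) dx = (−1)^(j+l)·4jla³/(π²(j² − l²)²); higher powers the same way via product-to-sum and parts.
Normalization: ∫|φ|² dx = 7.7395.
⟨x⟩ = 2.6850 and ⟨x²⟩ = 10.685.
(Δx)² = 10.685 − (2.6850)² = 3.4757.

3.48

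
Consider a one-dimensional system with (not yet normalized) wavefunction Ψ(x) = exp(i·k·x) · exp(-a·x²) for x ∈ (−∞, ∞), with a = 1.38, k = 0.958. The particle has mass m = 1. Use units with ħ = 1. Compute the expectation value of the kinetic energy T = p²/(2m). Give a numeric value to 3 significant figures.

1.15

T = −(ħ²/2m) d²/dx², so ⟨T⟩ = −(ħ²/2m) ∫ Ψ*·Ψ'' dx / ∫|Ψ|² dx; with m = 1.
Gaussian moments: ∫x^(2j)·e^(−2ax²) dx = (2j−1)!!/(4a)^j · √(π/(2a)), odd powers integrate to 0; here √(π/(2a)) = 1.0669. Derivatives: Ψ′ = (ik − 2ax)·Ψ, Ψ″ = ((ik − 2ax)² − 2a)·Ψ; the odd-in-x pieces drop out.
State is unnormalized: ∫|Ψ|² dx = 1.0669, and ∫Ψ*·(−ħ²/2m · Ψ'') dx = 1.2257, so ⟨T⟩ = 1.2257 / 1.0669.
⟨T⟩ = 1.1489.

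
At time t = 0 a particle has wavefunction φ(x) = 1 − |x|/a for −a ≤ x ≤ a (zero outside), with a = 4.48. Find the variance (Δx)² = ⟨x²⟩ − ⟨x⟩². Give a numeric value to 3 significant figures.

Compute ⟨x⟩ and ⟨x²⟩ separately, then (Δx)² = ⟨x²⟩ − ⟨x⟩².
φ is even, so ∫ over [−a, a] = 2∫₀ᵃ with φ = 1 − x/a there: ∫₀ᵃ (1 − x/a)² dx = a/3, ∫₀ᵃ x²(1 − x/a)² dx = a³/30, ∫₀ᵃ x⁴(1 − x/a)² dx = a⁵/105.
Normalization: ∫|φ|² dx = 2.9867.
⟨x⟩ = 0.0000 and ⟨x²⟩ = 2.0070.
(Δx)² = 2.0070 − (0.0000)² = 2.0070.

2.01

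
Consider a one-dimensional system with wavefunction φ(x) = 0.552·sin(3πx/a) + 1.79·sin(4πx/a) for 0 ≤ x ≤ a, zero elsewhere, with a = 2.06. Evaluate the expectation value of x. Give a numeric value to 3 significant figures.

0.800

⟨x⟩ = ∫ x·|φ|² dx / ∫|φ|² dx (integrals over the domain).
On 0 ≤ x ≤ a (j ≠ l): ∫sin²(jπx/a) dx = a/2, ∫sin(jπx/a)·sin(lπx/a) dx = 0; diagonal moments ∫x·sin²(jπx/a) dx = a²/4, ∫x²·sin²(jπx/a) dx = a³·(1/6 − 1/(4j²π²)); cross terms ∫x·sin(jπx/a)·sin(lπx/a) dx = 0 for j + l even and −4jla²/(π²(j² − l²)²) for j + l odd, ∫x²·sin(jπx/a)·sin(lπx/a) dx = (−1)^(j+l)·4jla³/(π²(j² − l²)²); higher powers the same way via product-to-sum and parts.
State is unnormalized: ∫|φ|² dx = 3.6141, and ∫φ*·x·φ dx = 2.8901, so ⟨x⟩ = 2.8901 / 3.6141.
⟨x⟩ = 0.79969.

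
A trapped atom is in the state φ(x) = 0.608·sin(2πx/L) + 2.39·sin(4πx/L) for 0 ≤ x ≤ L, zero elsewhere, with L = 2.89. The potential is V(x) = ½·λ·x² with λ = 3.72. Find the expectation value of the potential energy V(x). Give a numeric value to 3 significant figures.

5.45

⟨V⟩ = ∫ V(x)·|φ|² dx / ∫|φ|² dx.
On 0 ≤ x ≤ L (j ≠ l): ∫sin²(jπx/L) dx = L/2, ∫sin(jπx/L)·sin(lπx/L) dx = 0; diagonal moments ∫x·sin²(jπx/L) dx = L²/4, ∫x²·sin²(jπx/L) dx = L³·(1/6 − 1/(4j²π²)); cross terms ∫x·sin(jπx/L)·sin(lπx/L) dx = 0 for j + l even and −4jlL²/(π²(j² − l²)²) for j + l odd, ∫x²·sin(jπx/L)·sin(lπx/L) dx = (−1)^(j+l)·4jlL³/(π²(j² − l²)²); higher powers the same way via product-to-sum and parts.
State is unnormalized: ∫|φ|² dx = 8.7881, and ∫φ*·V(x)·φ dx = 47.934, so ⟨V⟩ = 47.934 / 8.7881.
⟨V⟩ = 5.4544.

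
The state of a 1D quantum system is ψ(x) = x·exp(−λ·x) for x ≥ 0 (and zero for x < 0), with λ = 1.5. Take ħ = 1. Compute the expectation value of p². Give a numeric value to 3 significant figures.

2.25

p² ψ = −ħ² d²ψ/dx²; ⟨p²⟩ = −ħ² ∫ ψ*·ψ'' dx / ∫|ψ|² dx.
Differentiate x·exp(−λ·x) with the product rule; every integrand then reduces to terms xʲ·e^(−2λx) on [0, ∞), with ∫₀^∞ xʲ·e^(−2λx) dx = j!/(2λ)^(j+1).
State is unnormalized: ∫|ψ|² dx = 0.074074, and ∫ψ*·(−ħ² ψ'') dx = 0.16667, so ⟨p²⟩ = 0.16667 / 0.074074.
⟨p²⟩ = 2.2500.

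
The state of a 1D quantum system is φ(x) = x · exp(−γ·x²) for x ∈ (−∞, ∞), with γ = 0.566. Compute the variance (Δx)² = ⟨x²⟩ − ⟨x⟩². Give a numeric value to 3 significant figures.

Compute ⟨x⟩ and ⟨x²⟩ separately, then (Δx)² = ⟨x²⟩ − ⟨x⟩².
Expand each integrand as polynomial × e^(−2γx²) and use ∫x^(2j)·e^(−2γx²) dx = (2j−1)!!/(4γ)^j · √(π/(2γ)), odd powers → 0; here √(π/(2γ)) = 1.6659.
Normalization: ∫|φ|² dx = 0.73583.
⟨x⟩ = 0.0000 and ⟨x²⟩ = 1.3251.
(Δx)² = 1.3251 − (0.0000)² = 1.3251.

1.33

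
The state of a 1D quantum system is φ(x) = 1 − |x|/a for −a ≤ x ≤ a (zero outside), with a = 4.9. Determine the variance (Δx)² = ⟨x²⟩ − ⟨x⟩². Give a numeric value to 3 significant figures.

Compute ⟨x⟩ and ⟨x²⟩ separately, then (Δx)² = ⟨x²⟩ − ⟨x⟩².
φ is even, so ∫ over [−a, a] = 2∫₀ᵃ with φ = 1 − x/a there: ∫₀ᵃ (1 − x/a)² dx = a/3, ∫₀ᵃ x²(1 − x/a)² dx = a³/30, ∫₀ᵃ x⁴(1 − x/a)² dx = a⁵/105.
Normalization: ∫|φ|² dx = 3.2667.
⟨x⟩ = 0.0000 and ⟨x²⟩ = 2.4010.
(Δx)² = 2.4010 − (0.0000)² = 2.4010.

2.40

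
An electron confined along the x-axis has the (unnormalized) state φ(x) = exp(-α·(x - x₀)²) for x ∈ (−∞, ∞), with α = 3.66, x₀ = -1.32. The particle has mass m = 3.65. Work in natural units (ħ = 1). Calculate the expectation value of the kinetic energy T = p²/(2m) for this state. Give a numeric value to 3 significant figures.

T = −(ħ²/2m) d²/dx², so ⟨T⟩ = −(ħ²/2m) ∫ φ*·φ'' dx / ∫|φ|² dx; with m = 3.65.
Gaussian moments (u = x − x₀): ∫u^(2j)·e^(−2αu²) du = (2j−1)!!/(4α)^j · √(π/(2α)), odd powers integrate to 0; here √(π/(2α)) = 0.65512. Derivatives: d/dx e^(−αu²) = −2αu·e^(−αu²), d²/dx² e^(−αu²) = (4α²u² − 2α)·e^(−αu²).
State is unnormalized: ∫|φ|² dx = 0.65512, and ∫φ*·(−ħ²/2m · φ'') dx = 0.32846, so ⟨T⟩ = 0.32846 / 0.65512.
⟨T⟩ = 0.50137.

0.501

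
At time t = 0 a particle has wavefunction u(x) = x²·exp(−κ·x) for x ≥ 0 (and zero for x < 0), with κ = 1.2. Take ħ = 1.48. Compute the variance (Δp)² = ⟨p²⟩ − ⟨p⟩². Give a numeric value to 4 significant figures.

1.051

Compute ⟨p⟩ and ⟨p²⟩ separately; (Δp)² = ⟨p²⟩ − ⟨p⟩².
Differentiate x²·exp(−κ·x) with the product rule; every integrand then reduces to terms xʲ·e^(−2κx) on [0, ∞), with ∫₀^∞ xʲ·e^(−2κx) dx = j!/(2κ)^(j+1).
Normalization: ∫|u|² dx = 0.30141.
⟨p⟩ = 0.0000 and ⟨p²⟩ = 1.0514.
(Δp)² = 1.0514 − (0.0000)² = 1.0514.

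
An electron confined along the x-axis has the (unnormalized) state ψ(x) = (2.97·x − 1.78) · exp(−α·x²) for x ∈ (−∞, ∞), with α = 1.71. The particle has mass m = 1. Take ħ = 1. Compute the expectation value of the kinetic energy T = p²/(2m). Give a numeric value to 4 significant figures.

T = −(ħ²/2m) d²/dx², so ⟨T⟩ = −(ħ²/2m) ∫ ψ*·ψ'' dx / ∫|ψ|² dx; with m = 1.
Expand each integrand as polynomial × e^(−2αx²) and use ∫x^(2j)·e^(−2αx²) dx = (2j−1)!!/(4α)^j · √(π/(2α)), odd powers → 0; here √(π/(2α)) = 0.95843. Differentiate with the product rule, d/dx e^(−αx²) = −2αx·e^(−αx²).
State is unnormalized: ∫|ψ|² dx = 4.2727, and ∫ψ*·(−ħ²/2m · ψ'') dx = 5.7667, so ⟨T⟩ = 5.7667 / 4.2727.
⟨T⟩ = 1.3497.

1.350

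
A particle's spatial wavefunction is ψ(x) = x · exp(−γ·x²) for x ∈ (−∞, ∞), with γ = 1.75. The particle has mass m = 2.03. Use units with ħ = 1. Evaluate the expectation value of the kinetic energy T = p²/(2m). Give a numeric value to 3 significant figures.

1.29

T = −(ħ²/2m) d²/dx², so ⟨T⟩ = −(ħ²/2m) ∫ ψ*·ψ'' dx / ∫|ψ|² dx; with m = 2.03.
Expand each integrand as polynomial × e^(−2γx²) and use ∫x^(2j)·e^(−2γx²) dx = (2j−1)!!/(4γ)^j · √(π/(2γ)), odd powers → 0; here √(π/(2γ)) = 0.94742. Differentiate with the product rule, d/dx e^(−γx²) = −2γx·e^(−γx²).
State is unnormalized: ∫|ψ|² dx = 0.13535, and ∫ψ*·(−ħ²/2m · ψ'') dx = 0.17502, so ⟨T⟩ = 0.17502 / 0.13535.
⟨T⟩ = 1.2931.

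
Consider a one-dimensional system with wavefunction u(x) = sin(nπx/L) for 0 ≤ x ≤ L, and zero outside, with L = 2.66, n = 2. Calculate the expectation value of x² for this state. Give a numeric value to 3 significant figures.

2.27

⟨x²⟩ = ∫ x²·|u|² dx / ∫|u|² dx (integrals over the domain).
With sin²θ = (1 − cos2θ)/2 on 0 ≤ x ≤ L: ∫sin²(nπx/L) dx = L/2, ∫x·sin²(nπx/L) dx = L²/4, ∫x²·sin²(nπx/L) dx = L³·(1/6 − 1/(4n²π²)); higher powers xᵏ the same way, integrating xᵏ·cos(2nπx/L) by parts.
State is unnormalized: ∫|u|² dx = 1.3300, and ∫u*·x²·u dx = 3.0177, so ⟨x²⟩ = 3.0177 / 1.3300.
⟨x²⟩ = 2.2689.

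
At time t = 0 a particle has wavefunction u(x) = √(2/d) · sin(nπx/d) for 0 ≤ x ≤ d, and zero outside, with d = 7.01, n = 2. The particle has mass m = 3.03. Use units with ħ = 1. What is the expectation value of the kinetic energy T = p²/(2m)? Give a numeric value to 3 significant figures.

0.133

T = −(ħ²/2m) d²/dx², so ⟨T⟩ = −(ħ²/2m) ∫ u*·u'' dx; with m = 3.03.
d/dx sin(nπx/d) = (nπ/d)·cos(nπx/d) and d²/dx² sin(nπx/d) = −(nπ/d)²·sin(nπx/d); on 0 ≤ x ≤ d, ∫sin²(nπx/d) dx = d/2 and ∫sin(nπx/d)·cos(nπx/d) dx = 0.
⟨T⟩ = 0.13257.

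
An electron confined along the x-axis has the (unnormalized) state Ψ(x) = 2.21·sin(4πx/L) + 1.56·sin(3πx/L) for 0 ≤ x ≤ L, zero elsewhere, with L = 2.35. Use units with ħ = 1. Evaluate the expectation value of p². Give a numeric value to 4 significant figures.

24.43

p² Ψ = −ħ² d²Ψ/dx²; ⟨p²⟩ = −ħ² ∫ Ψ*·Ψ'' dx / ∫|Ψ|² dx.
d²/dx² sin(jπx/L) = −(jπ/L)²·sin(jπx/L); on 0 ≤ x ≤ L, ∫sin²(jπx/L) dx = L/2 and ∫sin(jπx/L)·sin(lπx/L) dx = 0 for j ≠ l, so only diagonal terms survive in ∫|Ψ|² and ∫Ψ·Ψ″; ∫Ψ·Ψ′ dx = [Ψ²/2] between the walls = 0.
State is unnormalized: ∫|Ψ|² dx = 8.5983, and ∫Ψ*·(−ħ² Ψ'') dx = 210.09, so ⟨p²⟩ = 210.09 / 8.5983.
⟨p²⟩ = 24.434.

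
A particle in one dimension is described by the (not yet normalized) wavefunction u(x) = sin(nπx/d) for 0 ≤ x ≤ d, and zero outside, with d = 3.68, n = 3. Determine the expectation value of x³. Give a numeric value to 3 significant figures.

⟨x³⟩ = ∫ x³·|u|² dx / ∫|u|² dx (integrals over the domain).
With sin²θ = (1 − cos2θ)/2 on 0 ≤ x ≤ d: ∫sin²(nπx/d) dx = d/2, ∫x·sin²(nπx/d) dx = d²/4, ∫x²·sin²(nπx/d) dx = d³·(1/6 − 1/(4n²π²)); higher powers xᵏ the same way, integrating xᵏ·cos(2nπx/d) by parts.
State is unnormalized: ∫|u|² dx = 1.8400, and ∫u*·x³·u dx = 22.150, so ⟨x³⟩ = 22.150 / 1.8400.
⟨x³⟩ = 12.038.

12.0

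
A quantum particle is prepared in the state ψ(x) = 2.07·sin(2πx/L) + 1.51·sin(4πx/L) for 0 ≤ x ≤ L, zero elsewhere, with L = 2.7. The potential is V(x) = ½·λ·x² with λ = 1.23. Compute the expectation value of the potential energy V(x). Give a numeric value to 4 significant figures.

1.645

⟨V⟩ = ∫ V(x)·|ψ|² dx / ∫|ψ|² dx.
On 0 ≤ x ≤ L (j ≠ l): ∫sin²(jπx/L) dx = L/2, ∫sin(jπx/L)·sin(lπx/L) dx = 0; diagonal moments ∫x·sin²(jπx/L) dx = L²/4, ∫x²·sin²(jπx/L) dx = L³·(1/6 − 1/(4j²π²)); cross terms ∫x·sin(jπx/L)·sin(lπx/L) dx = 0 for j + l even and −4jlL²/(π²(j² − l²)²) for j + l odd, ∫x²·sin(jπx/L)·sin(lπx/L) dx = (−1)^(j+l)·4jlL³/(π²(j² − l²)²); higher powers the same way via product-to-sum and parts.
State is unnormalized: ∫|ψ|² dx = 8.8628, and ∫ψ*·V(x)·ψ dx = 14.577, so ⟨V⟩ = 14.577 / 8.8628.
⟨V⟩ = 1.6447.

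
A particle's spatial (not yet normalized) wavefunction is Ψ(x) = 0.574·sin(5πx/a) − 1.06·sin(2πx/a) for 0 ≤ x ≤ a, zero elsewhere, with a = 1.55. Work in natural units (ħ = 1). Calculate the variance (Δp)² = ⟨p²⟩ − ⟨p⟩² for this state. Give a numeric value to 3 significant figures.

36.0

Compute ⟨p⟩ and ⟨p²⟩ separately; (Δp)² = ⟨p²⟩ − ⟨p⟩².
d²/dx² sin(jπx/a) = −(jπ/a)²·sin(jπx/a); on 0 ≤ x ≤ a, ∫sin²(jπx/a) dx = a/2 and ∫sin(jπx/a)·sin(lπx/a) dx = 0 for j ≠ l, so only diagonal terms survive in ∫|Ψ|² and ∫Ψ·Ψ″; ∫Ψ·Ψ′ dx = [Ψ²/2] between the walls = 0.
Normalization: ∫|Ψ|² dx = 1.1261.
⟨p⟩ = 0.0000 and ⟨p²⟩ = 35.993.
(Δp)² = 35.993 − (0.0000)² = 35.993.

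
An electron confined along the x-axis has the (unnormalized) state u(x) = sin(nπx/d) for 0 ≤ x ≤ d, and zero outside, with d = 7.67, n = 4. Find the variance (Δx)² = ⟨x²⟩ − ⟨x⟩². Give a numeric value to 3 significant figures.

4.72

Compute ⟨x⟩ and ⟨x²⟩ separately, then (Δx)² = ⟨x²⟩ − ⟨x⟩².
With sin²θ = (1 − cos2θ)/2 on 0 ≤ x ≤ d: ∫sin²(nπx/d) dx = d/2, ∫x·sin²(nπx/d) dx = d²/4, ∫x²·sin²(nπx/d) dx = d³·(1/6 − 1/(4n²π²)); higher powers xᵏ the same way, integrating xᵏ·cos(2nπx/d) by parts.
Normalization: ∫|u|² dx = 3.8350.
⟨x⟩ = 3.8350 and ⟨x²⟩ = 19.423.
(Δx)² = 19.423 − (3.8350)² = 4.7161.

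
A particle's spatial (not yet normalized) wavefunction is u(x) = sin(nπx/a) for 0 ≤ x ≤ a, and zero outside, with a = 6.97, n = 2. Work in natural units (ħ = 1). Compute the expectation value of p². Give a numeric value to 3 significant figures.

p² u = −ħ² d²u/dx²; ⟨p²⟩ = −ħ² ∫ u*·u'' dx / ∫|u|² dx.
d/dx sin(nπx/a) = (nπ/a)·cos(nπx/a) and d²/dx² sin(nπx/a) = −(nπ/a)²·sin(nπx/a); on 0 ≤ x ≤ a, ∫sin²(nπx/a) dx = a/2 and ∫sin(nπx/a)·cos(nπx/a) dx = 0.
State is unnormalized: ∫|u|² dx = 3.4850, and ∫u*·(−ħ² u'') dx = 2.8320, so ⟨p²⟩ = 2.8320 / 3.4850.
⟨p²⟩ = 0.81263.

0.813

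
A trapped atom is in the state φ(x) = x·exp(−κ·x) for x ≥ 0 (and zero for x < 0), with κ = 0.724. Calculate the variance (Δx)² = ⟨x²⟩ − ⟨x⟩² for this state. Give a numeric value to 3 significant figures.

Compute ⟨x⟩ and ⟨x²⟩ separately, then (Δx)² = ⟨x²⟩ − ⟨x⟩².
Every integrand reduces to terms xʲ·e^(−2κx) on [0, ∞); use ∫₀^∞ xʲ·e^(−2κx) dx = j!/(2κ)^(j+1).
Normalization: ∫|φ|² dx = 0.65876.
⟨x⟩ = 2.0718 and ⟨x²⟩ = 5.7233.
(Δx)² = 5.7233 − (2.0718)² = 1.4308.

1.43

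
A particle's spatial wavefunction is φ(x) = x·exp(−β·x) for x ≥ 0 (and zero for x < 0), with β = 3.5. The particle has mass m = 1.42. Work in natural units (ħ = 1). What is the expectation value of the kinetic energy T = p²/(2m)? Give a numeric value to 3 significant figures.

4.31

T = −(ħ²/2m) d²/dx², so ⟨T⟩ = −(ħ²/2m) ∫ φ*·φ'' dx / ∫|φ|² dx; with m = 1.42.
Differentiate x·exp(−β·x) with the product rule; every integrand then reduces to terms xʲ·e^(−2βx) on [0, ∞), with ∫₀^∞ xʲ·e^(−2βx) dx = j!/(2β)^(j+1).
State is unnormalized: ∫|φ|² dx = 0.0058309, and ∫φ*·(−ħ²/2m · φ'') dx = 0.025151, so ⟨T⟩ = 0.025151 / 0.0058309.
⟨T⟩ = 4.3134.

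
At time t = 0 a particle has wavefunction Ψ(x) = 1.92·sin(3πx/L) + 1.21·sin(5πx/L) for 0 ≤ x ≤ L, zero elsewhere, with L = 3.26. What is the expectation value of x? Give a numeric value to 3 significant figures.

⟨x⟩ = ∫ x·|Ψ|² dx / ∫|Ψ|² dx (integrals over the domain).
On 0 ≤ x ≤ L (j ≠ l): ∫sin²(jπx/L) dx = L/2, ∫sin(jπx/L)·sin(lπx/L) dx = 0; diagonal moments ∫x·sin²(jπx/L) dx = L²/4, ∫x²·sin²(jπx/L) dx = L³·(1/6 − 1/(4j²π²)); cross terms ∫x·sin(jπx/L)·sin(lπx/L) dx = 0 for j + l even and −4jlL²/(π²(j² − l²)²) for j + l odd, ∫x²·sin(jπx/L)·sin(lπx/L) dx = (−1)^(j+l)·4jlL³/(π²(j² − l²)²); higher powers the same way via product-to-sum and parts.
State is unnormalized: ∫|Ψ|² dx = 8.3953, and ∫Ψ*·x·Ψ dx = 13.684, so ⟨x⟩ = 13.684 / 8.3953.
⟨x⟩ = 1.6300.

1.63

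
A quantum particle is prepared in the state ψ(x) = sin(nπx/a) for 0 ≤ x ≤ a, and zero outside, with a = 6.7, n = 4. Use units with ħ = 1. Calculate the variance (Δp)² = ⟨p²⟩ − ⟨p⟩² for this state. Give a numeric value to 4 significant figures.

Compute ⟨p⟩ and ⟨p²⟩ separately; (Δp)² = ⟨p²⟩ − ⟨p⟩².
d/dx sin(nπx/a) = (nπ/a)·cos(nπx/a) and d²/dx² sin(nπx/a) = −(nπ/a)²·sin(nπx/a); on 0 ≤ x ≤ a, ∫sin²(nπx/a) dx = a/2 and ∫sin(nπx/a)·cos(nπx/a) dx = 0.
Normalization: ∫|ψ|² dx = 3.3500.
⟨p⟩ = 0.0000 and ⟨p²⟩ = 3.5178.
(Δp)² = 3.5178 − (0.0000)² = 3.5178.

3.518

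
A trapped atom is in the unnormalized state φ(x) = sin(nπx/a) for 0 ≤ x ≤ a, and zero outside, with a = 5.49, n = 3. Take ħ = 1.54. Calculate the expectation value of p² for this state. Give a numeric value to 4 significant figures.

p² φ = −ħ² d²φ/dx²; ⟨p²⟩ = −ħ² ∫ φ*·φ'' dx / ∫|φ|² dx.
d/dx sin(nπx/a) = (nπ/a)·cos(nπx/a) and d²/dx² sin(nπx/a) = −(nπ/a)²·sin(nπx/a); on 0 ≤ x ≤ a, ∫sin²(nπx/a) dx = a/2 and ∫sin(nπx/a)·cos(nπx/a) dx = 0.
State is unnormalized: ∫|φ|² dx = 2.7450, and ∫φ*·(−ħ² φ'') dx = 19.186, so ⟨p²⟩ = 19.186 / 2.7450.
⟨p²⟩ = 6.9894.

6.989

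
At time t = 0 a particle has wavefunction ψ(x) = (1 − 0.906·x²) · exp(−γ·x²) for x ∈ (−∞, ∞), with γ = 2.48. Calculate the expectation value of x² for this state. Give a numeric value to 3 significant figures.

0.0691

⟨x²⟩ = ∫ x²·|ψ|² dx / ∫|ψ|² dx (integrals over the domain).
Expand each integrand as polynomial × e^(−2γx²) and use ∫x^(2j)·e^(−2γx²) dx = (2j−1)!!/(4γ)^j · √(π/(2γ)), odd powers → 0; here √(π/(2γ)) = 0.79586.
State is unnormalized: ∫|ψ|² dx = 0.67040, and ∫ψ*·x²·ψ dx = 0.046302, so ⟨x²⟩ = 0.046302 / 0.67040.
⟨x²⟩ = 0.069066.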